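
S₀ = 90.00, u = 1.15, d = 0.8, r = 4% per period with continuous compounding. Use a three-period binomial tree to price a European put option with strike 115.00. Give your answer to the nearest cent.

18.32

Risk-neutral probability p = (e^0.04 − 0.8)/(1.15 − 0.8) = 0.2408/0.3500 = 0.6880
Terminal stock prices: S_uuu = 136.9, S_uud = 95.22, S_udd = 66.24, S_ddd = 46.08
Terminal payoffs (K − S): max(-21.88, 0) = 0, max(19.78, 0) = 19.78, max(48.76, 0) = 48.76, max(68.92, 0) = 68.92
Node uu (S = 119): V_uu = e^(−0.04)·[0.6880·0.0000 + 0.3120·19.7800] = 5.9288
Node ud (S = 82.8): V_ud = e^(−0.04)·[0.6880·19.7800 + 0.3120·48.7600] = 27.6908
Node dd (S = 57.6): V_dd = e^(−0.04)·[0.6880·48.7600 + 0.3120·68.9200] = 52.8908
Node u (S = 103.5): V_u = e^(−0.04)·[0.6880·5.9288 + 0.3120·27.6908] = 12.2192
Node d (S = 72): V_d = e^(−0.04)·[0.6880·27.6908 + 0.3120·52.8908] = 34.1584
Node 0 (S = 90): V_0 = e^(−0.04)·[0.6880·12.2192 + 0.3120·34.1584] = 18.3160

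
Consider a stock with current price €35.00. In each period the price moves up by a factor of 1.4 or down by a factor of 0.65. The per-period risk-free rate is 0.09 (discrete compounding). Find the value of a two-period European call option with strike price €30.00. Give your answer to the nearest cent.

€11.94

Risk-neutral probability p = (1 + 0.09 − 0.65)/(1.4 − 0.65) = 0.4400/0.7500 = 0.5867
Terminal stock prices: S_uu = 68.6, S_ud = 31.85, S_dd = 14.79
Terminal payoffs (S − K): max(38.6, 0) = 38.6, max(1.85, 0) = 1.85, max(-15.21, 0) = 0
Node u (S = 49): V_u = 1/1.09·[0.5867·38.6000 + 0.4133·1.8500] = 21.4771
Node d (S = 22.75): V_d = 1/1.09·[0.5867·1.8500 + 0.4133·0.0000] = 0.9957
Node 0 (S = 35): V_0 = 1/1.09·[0.5867·21.4771 + 0.4133·0.9957] = 11.9371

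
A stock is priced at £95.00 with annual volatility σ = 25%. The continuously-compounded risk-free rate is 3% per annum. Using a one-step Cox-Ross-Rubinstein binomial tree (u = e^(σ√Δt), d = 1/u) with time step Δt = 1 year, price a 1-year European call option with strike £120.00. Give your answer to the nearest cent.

CRR parameters: u = e^(σ√Δt) = e^(0.25·√1) = 1.2840, d = 1/u = 0.7788
Per-period rate: rΔt = 0.03·1 = 0.03, so R = e^0.03 = 1.0305
Risk-neutral probability p = (e^0.03 − 0.7788)/(1.2840 − 0.7788) = 0.2517/0.5052 = 0.4981
Terminal stock prices: S_u = 122, S_d = 73.99
Terminal payoffs (S − K): max(1.982, 0) = 1.982, max(-46.01, 0) = 0
Node 0 (S = 95): V_0 = e^(−0.03)·[0.4981·1.9824 + 0.5019·0.0000] = 0.9583

£0.96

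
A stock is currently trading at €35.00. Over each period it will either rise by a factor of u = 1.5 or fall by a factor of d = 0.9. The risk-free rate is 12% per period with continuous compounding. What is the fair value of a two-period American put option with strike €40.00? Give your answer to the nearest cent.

Risk-neutral probability p = (e^0.12 − 0.9)/(1.5 − 0.9) = 0.2275/0.6000 = 0.3792
Terminal stock prices: S_uu = 78.75, S_ud = 47.25, S_dd = 28.35
Terminal payoffs (K − S): max(-38.75, 0) = 0, max(-7.25, 0) = 0, max(11.65, 0) = 11.65
Node u (S = 52.5): continuation = e^(−0.12)·[0.3792·0.0000 + 0.6208·0.0000] = 0.0000; exercise value = 0.0000 ≤ continuation, so V_u = 0.0000
Node d (S = 31.5): continuation = e^(−0.12)·[0.3792·0.0000 + 0.6208·11.6500] = 6.4149; exercise value = 8.5000 > continuation, so V_d = 8.5000 (exercise)
Node 0 (S = 35): continuation = e^(−0.12)·[0.3792·0.0000 + 0.6208·8.5000] = 4.6804; exercise value = 5.0000 > continuation, so V_0 = 5.0000 (exercise)

€5.00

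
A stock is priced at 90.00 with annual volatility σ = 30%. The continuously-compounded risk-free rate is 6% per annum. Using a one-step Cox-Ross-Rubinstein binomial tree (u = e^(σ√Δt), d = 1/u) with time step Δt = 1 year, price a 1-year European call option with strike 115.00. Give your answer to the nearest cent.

CRR parameters: u = e^(σ√Δt) = e^(0.3·√1) = 1.3499, d = 1/u = 0.7408
Per-period rate: rΔt = 0.06·1 = 0.06, so R = e^0.06 = 1.0618
Risk-neutral probability p = (e^0.06 − 0.7408)/(1.3499 − 0.7408) = 0.3210/0.6090 = 0.5271
Terminal stock prices: S_u = 121.5, S_d = 66.67
Terminal payoffs (S − K): max(6.487, 0) = 6.487, max(-48.33, 0) = 0
Node 0 (S = 90): V_0 = e^(−0.06)·[0.5271·6.4873 + 0.4729·0.0000] = 3.2202

3.22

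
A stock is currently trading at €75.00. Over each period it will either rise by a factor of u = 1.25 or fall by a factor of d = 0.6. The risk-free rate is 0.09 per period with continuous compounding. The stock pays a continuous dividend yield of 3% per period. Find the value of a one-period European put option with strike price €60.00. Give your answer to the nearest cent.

Per-period risk-free factor R = e^0.09 = 1.0942; dividend-adjusted growth = e^(0.09−0.03) = 1.0618.
Risk-neutral probability p = (1.0618 − 0.6)/(1.25 − 0.6) = 0.4618/0.6500 = 0.7105
Terminal stock prices: S_u = 93.75, S_d = 45
Terminal payoffs (K − S): max(-33.75, 0) = 0, max(15, 0) = 15
Node 0 (S = 75): V_0 = e^(−0.09)·[0.7105·0.0000 + 0.2895·15.0000] = 3.9685

€3.97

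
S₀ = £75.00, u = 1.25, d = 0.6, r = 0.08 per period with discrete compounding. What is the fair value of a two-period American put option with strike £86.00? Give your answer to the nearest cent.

£14.85

Risk-neutral probability p = (1 + 0.08 − 0.6)/(1.25 − 0.6) = 0.4800/0.6500 = 0.7385
Terminal stock prices: S_uu = 117.2, S_ud = 56.25, S_dd = 27
Terminal payoffs (K − S): max(-31.19, 0) = 0, max(29.75, 0) = 29.75, max(59, 0) = 59
Node u (S = 93.75): continuation = 1/1.08·[0.7385·0.0000 + 0.2615·29.7500] = 7.2044; exercise value = 0.0000 ≤ continuation, so V_u = 7.2044
Node d (S = 45): continuation = 1/1.08·[0.7385·29.7500 + 0.2615·59.0000] = 34.6296; exercise value = 41.0000 > continuation, so V_d = 41.0000 (exercise)
Node 0 (S = 75): continuation = 1/1.08·[0.7385·7.2044 + 0.2615·41.0000] = 14.8549; exercise value = 11.0000 ≤ continuation, so V_0 = 14.8549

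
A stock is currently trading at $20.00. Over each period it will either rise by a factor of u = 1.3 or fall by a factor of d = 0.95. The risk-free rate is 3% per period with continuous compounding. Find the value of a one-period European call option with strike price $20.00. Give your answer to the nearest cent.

Risk-neutral probability p = (e^0.03 − 0.95)/(1.3 − 0.95) = 0.0805/0.3500 = 0.2299
Terminal stock prices: S_u = 26, S_d = 19
Terminal payoffs (S − K): max(6, 0) = 6, max(-1, 0) = 0
Node 0 (S = 20): V_0 = e^(−0.03)·[0.2299·6.0000 + 0.7701·0.0000] = 1.3385

$1.34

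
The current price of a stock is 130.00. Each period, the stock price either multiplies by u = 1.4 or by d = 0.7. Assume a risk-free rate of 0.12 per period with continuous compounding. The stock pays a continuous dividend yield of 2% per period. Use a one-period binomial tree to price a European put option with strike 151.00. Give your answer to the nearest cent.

Per-period risk-free factor R = e^0.12 = 1.1275; dividend-adjusted growth = e^(0.12−0.02) = 1.1052.
Risk-neutral probability p = (1.1052 − 0.7)/(1.4 − 0.7) = 0.4052/0.7000 = 0.5788
Terminal stock prices: S_u = 182, S_d = 91
Terminal payoffs (K − S): max(-31, 0) = 0, max(60, 0) = 60
Node 0 (S = 130): V_0 = e^(−0.12)·[0.5788·0.0000 + 0.4212·60.0000] = 22.4134

22.41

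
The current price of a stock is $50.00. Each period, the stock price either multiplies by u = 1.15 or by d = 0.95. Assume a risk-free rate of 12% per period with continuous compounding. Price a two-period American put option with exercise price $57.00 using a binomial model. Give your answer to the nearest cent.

$7.00

Risk-neutral probability p = (e^0.12 − 0.95)/(1.15 − 0.95) = 0.1775/0.2000 = 0.8875
Terminal stock prices: S_uu = 66.12, S_ud = 54.62, S_dd = 45.12
Terminal payoffs (K − S): max(-9.125, 0) = 0, max(2.375, 0) = 2.375, max(11.88, 0) = 11.88
Node u (S = 57.5): continuation = e^(−0.12)·[0.8875·0.0000 + 0.1125·2.3750] = 0.2370; exercise value = 0.0000 ≤ continuation, so V_u = 0.2370
Node d (S = 47.5): continuation = e^(−0.12)·[0.8875·2.3750 + 0.1125·11.8750] = 3.0545; exercise value = 9.5000 > continuation, so V_d = 9.5000 (exercise)
Node 0 (S = 50): continuation = e^(−0.12)·[0.8875·0.2370 + 0.1125·9.5000] = 1.1346; exercise value = 7.0000 > continuation, so V_0 = 7.0000 (exercise)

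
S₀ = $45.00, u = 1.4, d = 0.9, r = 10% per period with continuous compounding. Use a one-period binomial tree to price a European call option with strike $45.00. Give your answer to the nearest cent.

$6.68

Risk-neutral probability p = (e^0.1 − 0.9)/(1.4 − 0.9) = 0.2052/0.5000 = 0.4103
Terminal stock prices: S_u = 63, S_d = 40.5
Terminal payoffs (S − K): max(18, 0) = 18, max(-4.5, 0) = 0
Node 0 (S = 45): V_0 = e^(−0.1)·[0.4103·18.0000 + 0.5897·0.0000] = 6.6833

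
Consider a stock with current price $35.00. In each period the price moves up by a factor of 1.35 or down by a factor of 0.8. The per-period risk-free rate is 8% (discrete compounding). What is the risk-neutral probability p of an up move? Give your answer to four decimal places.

p = 0.5091

Risk-neutral probability p = (1 + 0.08 − 0.8)/(1.35 − 0.8) = 0.2800/0.5500 = 0.5091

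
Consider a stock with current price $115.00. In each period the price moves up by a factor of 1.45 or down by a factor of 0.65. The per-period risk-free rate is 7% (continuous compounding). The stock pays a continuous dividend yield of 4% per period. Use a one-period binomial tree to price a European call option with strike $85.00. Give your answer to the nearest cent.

Per-period risk-free factor R = e^0.07 = 1.0725; dividend-adjusted growth = e^(0.07−0.04) = 1.0305.
Risk-neutral probability p = (1.0305 − 0.65)/(1.45 − 0.65) = 0.3805/0.8000 = 0.4756
Terminal stock prices: S_u = 166.8, S_d = 74.75
Terminal payoffs (S − K): max(81.75, 0) = 81.75, max(-10.25, 0) = 0
Node 0 (S = 115): V_0 = e^(−0.07)·[0.4756·81.7500 + 0.5244·0.0000] = 36.2493

$36.25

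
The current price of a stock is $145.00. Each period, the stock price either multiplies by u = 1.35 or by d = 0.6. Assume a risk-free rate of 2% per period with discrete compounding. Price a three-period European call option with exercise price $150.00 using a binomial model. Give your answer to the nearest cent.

$37.55

Risk-neutral probability p = (1 + 0.02 − 0.6)/(1.35 − 0.6) = 0.4200/0.7500 = 0.5600
Terminal stock prices: S_uuu = 356.8, S_uud = 158.6, S_udd = 70.47, S_ddd = 31.32
Terminal payoffs (S − K): max(206.8, 0) = 206.8, max(8.558, 0) = 8.558, max(-79.53, 0) = 0, max(-118.7, 0) = 0
Node uu (S = 264.3): V_uu = 1/1.02·[0.5600·206.7544 + 0.4400·8.5575] = 117.2037
Node ud (S = 117.4): V_ud = 1/1.02·[0.5600·8.5575 + 0.4400·0.0000] = 4.6982
Node dd (S = 52.2): V_dd = 1/1.02·[0.5600·0.0000 + 0.4400·0.0000] = 0.0000
Node u (S = 195.8): V_u = 1/1.02·[0.5600·117.2037 + 0.4400·4.6982] = 66.3738
Node d (S = 87): V_d = 1/1.02·[0.5600·4.6982 + 0.4400·0.0000] = 2.5794
Node 0 (S = 145): V_0 = 1/1.02·[0.5600·66.3738 + 0.4400·2.5794] = 37.5532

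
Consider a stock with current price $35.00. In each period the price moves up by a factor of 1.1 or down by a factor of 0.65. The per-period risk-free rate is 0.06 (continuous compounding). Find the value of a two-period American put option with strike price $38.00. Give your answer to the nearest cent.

$3.00

Risk-neutral probability p = (e^0.06 − 0.65)/(1.1 − 0.65) = 0.4118/0.4500 = 0.9152
Terminal stock prices: S_uu = 42.35, S_ud = 25.03, S_dd = 14.79
Terminal payoffs (K − S): max(-4.35, 0) = 0, max(12.97, 0) = 12.97, max(23.21, 0) = 23.21
Node u (S = 38.5): continuation = e^(−0.06)·[0.9152·0.0000 + 0.0848·12.9750] = 1.0363; exercise value = 0.0000 ≤ continuation, so V_u = 1.0363
Node d (S = 22.75): continuation = e^(−0.06)·[0.9152·12.9750 + 0.0848·23.2125] = 13.0371; exercise value = 15.2500 > continuation, so V_d = 15.2500 (exercise)
Node 0 (S = 35): continuation = e^(−0.06)·[0.9152·1.0363 + 0.0848·15.2500] = 2.1112; exercise value = 3.0000 > continuation, so V_0 = 3.0000 (exercise)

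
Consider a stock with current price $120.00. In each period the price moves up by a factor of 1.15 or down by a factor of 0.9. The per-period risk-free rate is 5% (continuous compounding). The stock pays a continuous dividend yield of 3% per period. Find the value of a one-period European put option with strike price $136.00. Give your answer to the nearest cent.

Per-period risk-free factor R = e^0.05 = 1.0513; dividend-adjusted growth = e^(0.05−0.03) = 1.0202.
Risk-neutral probability p = (1.0202 − 0.9)/(1.15 − 0.9) = 0.1202/0.2500 = 0.4808
Terminal stock prices: S_u = 138, S_d = 108
Terminal payoffs (K − S): max(-2, 0) = 0, max(28, 0) = 28
Node 0 (S = 120): V_0 = e^(−0.05)·[0.4808·0.0000 + 0.5192·28.0000] = 13.8285

$13.83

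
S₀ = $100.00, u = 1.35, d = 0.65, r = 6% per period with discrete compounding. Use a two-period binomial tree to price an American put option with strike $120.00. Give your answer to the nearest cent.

Risk-neutral probability p = (1 + 0.06 − 0.65)/(1.35 − 0.65) = 0.4100/0.7000 = 0.5857
Terminal stock prices: S_uu = 182.3, S_ud = 87.75, S_dd = 42.25
Terminal payoffs (K − S): max(-62.25, 0) = 0, max(32.25, 0) = 32.25, max(77.75, 0) = 77.75
Node u (S = 135): continuation = 1/1.06·[0.5857·0.0000 + 0.4143·32.2500] = 12.6044; exercise value = 0.0000 ≤ continuation, so V_u = 12.6044
Node d (S = 65): continuation = 1/1.06·[0.5857·32.2500 + 0.4143·77.7500] = 48.2075; exercise value = 55.0000 > continuation, so V_d = 55.0000 (exercise)
Node 0 (S = 100): continuation = 1/1.06·[0.5857·12.6044 + 0.4143·55.0000] = 28.4607; exercise value = 20.0000 ≤ continuation, so V_0 = 28.4607

$28.46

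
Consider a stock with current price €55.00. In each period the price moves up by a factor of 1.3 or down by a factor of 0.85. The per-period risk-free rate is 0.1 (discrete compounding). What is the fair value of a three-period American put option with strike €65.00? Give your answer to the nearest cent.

€10.00

Risk-neutral probability p = (1 + 0.1 − 0.85)/(1.3 − 0.85) = 0.2500/0.4500 = 0.5556
Terminal stock prices: S_uuu = 120.8, S_uud = 79.01, S_udd = 51.66, S_ddd = 33.78
Terminal payoffs (K − S): max(-55.84, 0) = 0, max(-14.01, 0) = 0, max(13.34, 0) = 13.34, max(31.22, 0) = 31.22
Node uu (S = 92.95): continuation = 1/1.1·[0.5556·0.0000 + 0.4444·0.0000] = 0.0000; exercise value = 0.0000 ≤ continuation, so V_uu = 0.0000
Node ud (S = 60.77): continuation = 1/1.1·[0.5556·0.0000 + 0.4444·13.3413] = 5.3904; exercise value = 4.2250 ≤ continuation, so V_ud = 5.3904
Node dd (S = 39.74): continuation = 1/1.1·[0.5556·13.3413 + 0.4444·31.2231] = 19.3534; exercise value = 25.2625 > continuation, so V_dd = 25.2625 (exercise)
Node u (S = 71.5): continuation = 1/1.1·[0.5556·0.0000 + 0.4444·5.3904] = 2.1779; exercise value = 0.0000 ≤ continuation, so V_u = 2.1779
Node d (S = 46.75): continuation = 1/1.1·[0.5556·5.3904 + 0.4444·25.2625] = 12.9295; exercise value = 18.2500 > continuation, so V_d = 18.2500 (exercise)
Node 0 (S = 55): continuation = 1/1.1·[0.5556·2.1779 + 0.4444·18.2500] = 8.4737; exercise value = 10.0000 > continuation, so V_0 = 10.0000 (exercise)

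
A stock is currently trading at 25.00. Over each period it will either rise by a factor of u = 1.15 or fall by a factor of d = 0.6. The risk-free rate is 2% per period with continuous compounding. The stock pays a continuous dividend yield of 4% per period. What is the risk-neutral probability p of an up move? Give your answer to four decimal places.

p = 0.6913

Per-period risk-free factor R = e^0.02 = 1.0202; dividend-adjusted growth = e^(0.02−0.04) = 0.9802.
Risk-neutral probability p = (0.9802 − 0.6)/(1.15 − 0.6) = 0.3802/0.5500 = 0.6913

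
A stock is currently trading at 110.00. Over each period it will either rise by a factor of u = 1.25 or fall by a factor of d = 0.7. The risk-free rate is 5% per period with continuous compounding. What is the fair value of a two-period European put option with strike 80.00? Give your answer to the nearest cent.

Risk-neutral probability p = (e^0.05 − 0.7)/(1.25 − 0.7) = 0.3513/0.5500 = 0.6387
Terminal stock prices: S_uu = 171.9, S_ud = 96.25, S_dd = 53.9
Terminal payoffs (K − S): max(-91.88, 0) = 0, max(-16.25, 0) = 0, max(26.1, 0) = 26.1
Node u (S = 137.5): V_u = e^(−0.05)·[0.6387·0.0000 + 0.3613·0.0000] = 0.0000
Node d (S = 77): V_d = e^(−0.05)·[0.6387·0.0000 + 0.3613·26.1000] = 8.9707
Node 0 (S = 110): V_0 = e^(−0.05)·[0.6387·0.0000 + 0.3613·8.9707] = 3.0832

3.08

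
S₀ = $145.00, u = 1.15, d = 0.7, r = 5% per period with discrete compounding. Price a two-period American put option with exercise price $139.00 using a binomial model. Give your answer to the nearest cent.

Risk-neutral probability p = (1 + 0.05 − 0.7)/(1.15 − 0.7) = 0.3500/0.4500 = 0.7778
Terminal stock prices: S_uu = 191.8, S_ud = 116.7, S_dd = 71.05
Terminal payoffs (K − S): max(-52.76, 0) = 0, max(22.28, 0) = 22.28, max(67.95, 0) = 67.95
Node u (S = 166.8): continuation = 1/1.05·[0.7778·0.0000 + 0.2222·22.2750] = 4.7143; exercise value = 0.0000 ≤ continuation, so V_u = 4.7143
Node d (S = 101.5): continuation = 1/1.05·[0.7778·22.2750 + 0.2222·67.9500] = 30.8810; exercise value = 37.5000 > continuation, so V_d = 37.5000 (exercise)
Node 0 (S = 145): continuation = 1/1.05·[0.7778·4.7143 + 0.2222·37.5000] = 11.4286; exercise value = 0.0000 ≤ continuation, so V_0 = 11.4286

$11.43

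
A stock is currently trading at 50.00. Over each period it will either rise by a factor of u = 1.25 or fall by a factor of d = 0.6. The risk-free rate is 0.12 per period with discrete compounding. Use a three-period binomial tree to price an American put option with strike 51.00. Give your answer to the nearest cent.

Risk-neutral probability p = (1 + 0.12 − 0.6)/(1.25 − 0.6) = 0.5200/0.6500 = 0.8000
Terminal stock prices: S_uuu = 97.66, S_uud = 46.88, S_udd = 22.5, S_ddd = 10.8
Terminal payoffs (K − S): max(-46.66, 0) = 0, max(4.125, 0) = 4.125, max(28.5, 0) = 28.5, max(40.2, 0) = 40.2
Node uu (S = 78.12): continuation = 1/1.12·[0.8000·0.0000 + 0.2000·4.1250] = 0.7366; exercise value = 0.0000 ≤ continuation, so V_uu = 0.7366
Node ud (S = 37.5): continuation = 1/1.12·[0.8000·4.1250 + 0.2000·28.5000] = 8.0357; exercise value = 13.5000 > continuation, so V_ud = 13.5000 (exercise)
Node dd (S = 18): continuation = 1/1.12·[0.8000·28.5000 + 0.2000·40.2000] = 27.5357; exercise value = 33.0000 > continuation, so V_dd = 33.0000 (exercise)
Node u (S = 62.5): continuation = 1/1.12·[0.8000·0.7366 + 0.2000·13.5000] = 2.9369; exercise value = 0.0000 ≤ continuation, so V_u = 2.9369
Node d (S = 30): continuation = 1/1.12·[0.8000·13.5000 + 0.2000·33.0000] = 15.5357; exercise value = 21.0000 > continuation, so V_d = 21.0000 (exercise)
Node 0 (S = 50): continuation = 1/1.12·[0.8000·2.9369 + 0.2000·21.0000] = 5.8478; exercise value = 1.0000 ≤ continuation, so V_0 = 5.8478

5.85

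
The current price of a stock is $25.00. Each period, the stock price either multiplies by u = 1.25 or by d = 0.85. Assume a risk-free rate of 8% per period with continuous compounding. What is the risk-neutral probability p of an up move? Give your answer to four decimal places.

p = 0.5832

Risk-neutral probability p = (e^0.08 − 0.85)/(1.25 − 0.85) = 0.2333/0.4000 = 0.5832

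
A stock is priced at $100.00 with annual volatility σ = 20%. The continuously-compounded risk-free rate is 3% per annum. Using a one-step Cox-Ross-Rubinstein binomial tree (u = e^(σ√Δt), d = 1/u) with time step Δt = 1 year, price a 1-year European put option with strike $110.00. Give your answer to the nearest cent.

$12.94

CRR parameters: u = e^(σ√Δt) = e^(0.2·√1) = 1.2214, d = 1/u = 0.8187
Per-period rate: rΔt = 0.03·1 = 0.03, so R = e^0.03 = 1.0305
Risk-neutral probability p = (e^0.03 − 0.8187)/(1.2214 − 0.8187) = 0.2117/0.4027 = 0.5258
Terminal stock prices: S_u = 122.1, S_d = 81.87
Terminal payoffs (K − S): max(-12.14, 0) = 0, max(28.13, 0) = 28.13
Node 0 (S = 100): V_0 = e^(−0.03)·[0.5258·0.0000 + 0.4742·28.1269] = 12.9437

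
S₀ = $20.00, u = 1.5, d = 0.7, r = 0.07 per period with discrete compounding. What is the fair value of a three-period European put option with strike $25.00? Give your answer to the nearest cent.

$5.67

Risk-neutral probability p = (1 + 0.07 − 0.7)/(1.5 − 0.7) = 0.3700/0.8000 = 0.4625
Terminal stock prices: S_uuu = 67.5, S_uud = 31.5, S_udd = 14.7, S_ddd = 6.86
Terminal payoffs (K − S): max(-42.5, 0) = 0, max(-6.5, 0) = 0, max(10.3, 0) = 10.3, max(18.14, 0) = 18.14
Node uu (S = 45): V_uu = 1/1.07·[0.4625·0.0000 + 0.5375·0.0000] = 0.0000
Node ud (S = 21): V_ud = 1/1.07·[0.4625·0.0000 + 0.5375·10.3000] = 5.1741
Node dd (S = 9.8): V_dd = 1/1.07·[0.4625·10.3000 + 0.5375·18.1400] = 13.5645
Node u (S = 30): V_u = 1/1.07·[0.4625·0.0000 + 0.5375·5.1741] = 2.5991
Node d (S = 14): V_d = 1/1.07·[0.4625·5.1741 + 0.5375·13.5645] = 9.0504
Node 0 (S = 20): V_0 = 1/1.07·[0.4625·2.5991 + 0.5375·9.0504] = 5.6698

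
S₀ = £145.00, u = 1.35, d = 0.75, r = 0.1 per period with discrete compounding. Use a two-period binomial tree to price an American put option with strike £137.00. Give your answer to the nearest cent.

Risk-neutral probability p = (1 + 0.1 − 0.75)/(1.35 − 0.75) = 0.3500/0.6000 = 0.5833
Terminal stock prices: S_uu = 264.3, S_ud = 146.8, S_dd = 81.56
Terminal payoffs (K − S): max(-127.3, 0) = 0, max(-9.812, 0) = 0, max(55.44, 0) = 55.44
Node u (S = 195.8): continuation = 1/1.1·[0.5833·0.0000 + 0.4167·0.0000] = 0.0000; exercise value = 0.0000 ≤ continuation, so V_u = 0.0000
Node d (S = 108.8): continuation = 1/1.1·[0.5833·0.0000 + 0.4167·55.4375] = 20.9991; exercise value = 28.2500 > continuation, so V_d = 28.2500 (exercise)
Node 0 (S = 145): continuation = 1/1.1·[0.5833·0.0000 + 0.4167·28.2500] = 10.7008; exercise value = 0.0000 ≤ continuation, so V_0 = 10.7008

£10.70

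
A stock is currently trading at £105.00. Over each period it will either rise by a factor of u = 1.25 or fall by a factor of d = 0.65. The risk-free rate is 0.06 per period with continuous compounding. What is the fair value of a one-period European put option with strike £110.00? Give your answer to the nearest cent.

Risk-neutral probability p = (e^0.06 − 0.65)/(1.25 − 0.65) = 0.4118/0.6000 = 0.6864
Terminal stock prices: S_u = 131.2, S_d = 68.25
Terminal payoffs (K − S): max(-21.25, 0) = 0, max(41.75, 0) = 41.75
Node 0 (S = 105): V_0 = e^(−0.06)·[0.6864·0.0000 + 0.3136·41.7500] = 12.3306

£12.33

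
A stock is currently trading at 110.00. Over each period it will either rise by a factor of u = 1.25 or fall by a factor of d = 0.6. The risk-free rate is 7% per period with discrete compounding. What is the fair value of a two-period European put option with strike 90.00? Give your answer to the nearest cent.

Risk-neutral probability p = (1 + 0.07 − 0.6)/(1.25 − 0.6) = 0.4700/0.6500 = 0.7231
Terminal stock prices: S_uu = 171.9, S_ud = 82.5, S_dd = 39.6
Terminal payoffs (K − S): max(-81.88, 0) = 0, max(7.5, 0) = 7.5, max(50.4, 0) = 50.4
Node u (S = 137.5): V_u = 1/1.07·[0.7231·0.0000 + 0.2769·7.5000] = 1.9410
Node d (S = 66): V_d = 1/1.07·[0.7231·7.5000 + 0.2769·50.4000] = 18.1121
Node 0 (S = 110): V_0 = 1/1.07·[0.7231·1.9410 + 0.2769·18.1121] = 5.9993

6.00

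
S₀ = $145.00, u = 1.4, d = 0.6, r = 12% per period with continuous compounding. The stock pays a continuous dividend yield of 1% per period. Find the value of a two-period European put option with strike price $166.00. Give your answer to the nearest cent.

Per-period risk-free factor R = e^0.12 = 1.1275; dividend-adjusted growth = e^(0.12−0.01) = 1.1163.
Risk-neutral probability p = (1.1163 − 0.6)/(1.4 − 0.6) = 0.5163/0.8000 = 0.6453
Terminal stock prices: S_uu = 284.2, S_ud = 121.8, S_dd = 52.2
Terminal payoffs (K − S): max(-118.2, 0) = 0, max(44.2, 0) = 44.2, max(113.8, 0) = 113.8
Node u (S = 203): V_u = e^(−0.12)·[0.6453·0.0000 + 0.3547·44.2000] = 13.9030
Node d (S = 87): V_d = e^(−0.12)·[0.6453·44.2000 + 0.3547·113.8000] = 61.0945
Node 0 (S = 145): V_0 = e^(−0.12)·[0.6453·13.9030 + 0.3547·61.0945] = 27.1749

$27.17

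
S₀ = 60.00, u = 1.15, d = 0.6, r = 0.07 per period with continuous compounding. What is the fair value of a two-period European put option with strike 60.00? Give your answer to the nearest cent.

Risk-neutral probability p = (e^0.07 − 0.6)/(1.15 − 0.6) = 0.4725/0.5500 = 0.8591
Terminal stock prices: S_uu = 79.35, S_ud = 41.4, S_dd = 21.6
Terminal payoffs (K − S): max(-19.35, 0) = 0, max(18.6, 0) = 18.6, max(38.4, 0) = 38.4
Node u (S = 69): V_u = e^(−0.07)·[0.8591·0.0000 + 0.1409·18.6000] = 2.4435
Node d (S = 36): V_d = e^(−0.07)·[0.8591·18.6000 + 0.1409·38.4000] = 19.9436
Node 0 (S = 60): V_0 = e^(−0.07)·[0.8591·2.4435 + 0.1409·19.9436] = 4.5772

4.58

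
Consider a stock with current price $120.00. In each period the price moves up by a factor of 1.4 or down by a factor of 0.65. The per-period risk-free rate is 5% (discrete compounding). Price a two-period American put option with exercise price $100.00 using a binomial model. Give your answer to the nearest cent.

Risk-neutral probability p = (1 + 0.05 − 0.65)/(1.4 − 0.65) = 0.4000/0.7500 = 0.5333
Terminal stock prices: S_uu = 235.2, S_ud = 109.2, S_dd = 50.7
Terminal payoffs (K − S): max(-135.2, 0) = 0, max(-9.2, 0) = 0, max(49.3, 0) = 49.3
Node u (S = 168): continuation = 1/1.05·[0.5333·0.0000 + 0.4667·0.0000] = 0.0000; exercise value = 0.0000 ≤ continuation, so V_u = 0.0000
Node d (S = 78): continuation = 1/1.05·[0.5333·0.0000 + 0.4667·49.3000] = 21.9111; exercise value = 22.0000 > continuation, so V_d = 22.0000 (exercise)
Node 0 (S = 120): continuation = 1/1.05·[0.5333·0.0000 + 0.4667·22.0000] = 9.7778; exercise value = 0.0000 ≤ continuation, so V_0 = 9.7778

$9.78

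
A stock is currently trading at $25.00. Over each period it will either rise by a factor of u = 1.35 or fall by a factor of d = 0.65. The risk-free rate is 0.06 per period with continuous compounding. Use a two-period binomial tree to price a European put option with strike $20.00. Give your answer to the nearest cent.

$1.42

Risk-neutral probability p = (e^0.06 − 0.65)/(1.35 − 0.65) = 0.4118/0.7000 = 0.5883
Terminal stock prices: S_uu = 45.56, S_ud = 21.94, S_dd = 10.56
Terminal payoffs (K − S): max(-25.56, 0) = 0, max(-1.938, 0) = 0, max(9.437, 0) = 9.437
Node u (S = 33.75): V_u = e^(−0.06)·[0.5883·0.0000 + 0.4117·0.0000] = 0.0000
Node d (S = 16.25): V_d = e^(−0.06)·[0.5883·0.0000 + 0.4117·9.4375] = 3.6588
Node 0 (S = 25): V_0 = e^(−0.06)·[0.5883·0.0000 + 0.4117·3.6588] = 1.4185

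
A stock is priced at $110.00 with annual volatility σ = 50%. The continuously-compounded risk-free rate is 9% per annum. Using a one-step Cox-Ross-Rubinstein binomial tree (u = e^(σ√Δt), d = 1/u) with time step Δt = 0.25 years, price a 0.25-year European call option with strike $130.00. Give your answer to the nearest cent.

CRR parameters: u = e^(σ√Δt) = e^(0.5·√0.25) = 1.2840, d = 1/u = 0.7788
Per-period rate: rΔt = 0.09·0.25 = 0.0225, so R = e^0.0225 = 1.0228
Risk-neutral probability p = (e^0.0225 − 0.7788)/(1.2840 − 0.7788) = 0.2440/0.5052 = 0.4829
Terminal stock prices: S_u = 141.2, S_d = 85.67
Terminal payoffs (S − K): max(11.24, 0) = 11.24, max(-44.33, 0) = 0
Node 0 (S = 110): V_0 = e^(−0.0225)·[0.4829·11.2428 + 0.5171·0.0000] = 5.3079

$5.31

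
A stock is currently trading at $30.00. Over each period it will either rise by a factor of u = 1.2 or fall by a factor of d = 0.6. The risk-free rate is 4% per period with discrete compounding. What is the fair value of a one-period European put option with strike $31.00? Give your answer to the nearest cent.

$3.33

Risk-neutral probability p = (1 + 0.04 − 0.6)/(1.2 − 0.6) = 0.4400/0.6000 = 0.7333
Terminal stock prices: S_u = 36, S_d = 18
Terminal payoffs (K − S): max(-5, 0) = 0, max(13, 0) = 13
Node 0 (S = 30): V_0 = 1/1.04·[0.7333·0.0000 + 0.2667·13.0000] = 3.3333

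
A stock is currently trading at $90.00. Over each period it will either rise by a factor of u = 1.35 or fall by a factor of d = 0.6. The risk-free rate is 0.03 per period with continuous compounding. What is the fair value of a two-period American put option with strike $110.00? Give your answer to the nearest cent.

$31.70

Risk-neutral probability p = (e^0.03 − 0.6)/(1.35 − 0.6) = 0.4305/0.7500 = 0.5739
Terminal stock prices: S_uu = 164, S_ud = 72.9, S_dd = 32.4
Terminal payoffs (K − S): max(-54.03, 0) = 0, max(37.1, 0) = 37.1, max(77.6, 0) = 77.6
Node u (S = 121.5): continuation = e^(−0.03)·[0.5739·0.0000 + 0.4261·37.1000] = 15.3397; exercise value = 0.0000 ≤ continuation, so V_u = 15.3397
Node d (S = 54): continuation = e^(−0.03)·[0.5739·37.1000 + 0.4261·77.6000] = 52.7490; exercise value = 56.0000 > continuation, so V_d = 56.0000 (exercise)
Node 0 (S = 90): continuation = e^(−0.03)·[0.5739·15.3397 + 0.4261·56.0000] = 31.6981; exercise value = 20.0000 ≤ continuation, so V_0 = 31.6981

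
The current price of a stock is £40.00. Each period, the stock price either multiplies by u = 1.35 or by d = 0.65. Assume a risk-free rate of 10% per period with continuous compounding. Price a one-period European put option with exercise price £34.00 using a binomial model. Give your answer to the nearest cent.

Risk-neutral probability p = (e^0.1 − 0.65)/(1.35 − 0.65) = 0.4552/0.7000 = 0.6502
Terminal stock prices: S_u = 54, S_d = 26
Terminal payoffs (K − S): max(-20, 0) = 0, max(8, 0) = 8
Node 0 (S = 40): V_0 = e^(−0.1)·[0.6502·0.0000 + 0.3498·8.0000] = 2.5318

£2.53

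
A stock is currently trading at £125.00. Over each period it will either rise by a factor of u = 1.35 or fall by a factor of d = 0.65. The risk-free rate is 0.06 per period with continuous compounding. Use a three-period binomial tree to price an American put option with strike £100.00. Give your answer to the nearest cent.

Risk-neutral probability p = (e^0.06 − 0.65)/(1.35 − 0.65) = 0.4118/0.7000 = 0.5883
Terminal stock prices: S_uuu = 307.5, S_uud = 148.1, S_udd = 71.3, S_ddd = 34.33
Terminal payoffs (K − S): max(-207.5, 0) = 0, max(-48.08, 0) = 0, max(28.7, 0) = 28.7, max(65.67, 0) = 65.67
Node uu (S = 227.8): continuation = e^(−0.06)·[0.5883·0.0000 + 0.4117·0.0000] = 0.0000; exercise value = 0.0000 ≤ continuation, so V_uu = 0.0000
Node ud (S = 109.7): continuation = e^(−0.06)·[0.5883·0.0000 + 0.4117·28.7031] = 11.1279; exercise value = 0.0000 ≤ continuation, so V_ud = 11.1279
Node dd (S = 52.81): continuation = e^(−0.06)·[0.5883·28.7031 + 0.4117·65.6719] = 41.3640; exercise value = 47.1875 > continuation, so V_dd = 47.1875 (exercise)
Node u (S = 168.8): continuation = e^(−0.06)·[0.5883·0.0000 + 0.4117·11.1279] = 4.3142; exercise value = 0.0000 ≤ continuation, so V_u = 4.3142
Node d (S = 81.25): continuation = e^(−0.06)·[0.5883·11.1279 + 0.4117·47.1875] = 24.4598; exercise value = 18.7500 ≤ continuation, so V_d = 24.4598
Node 0 (S = 125): continuation = e^(−0.06)·[0.5883·4.3142 + 0.4117·24.4598] = 11.8731; exercise value = 0.0000 ≤ continuation, so V_0 = 11.8731

£11.87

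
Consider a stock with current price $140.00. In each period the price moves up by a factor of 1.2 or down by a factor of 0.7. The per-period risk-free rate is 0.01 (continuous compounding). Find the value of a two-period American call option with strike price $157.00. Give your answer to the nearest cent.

$16.81

Risk-neutral probability p = (e^0.01 − 0.7)/(1.2 − 0.7) = 0.3101/0.5000 = 0.6201
Terminal stock prices: S_uu = 201.6, S_ud = 117.6, S_dd = 68.6
Terminal payoffs (S − K): max(44.6, 0) = 44.6, max(-39.4, 0) = 0, max(-88.4, 0) = 0
Node u (S = 168): continuation = e^(−0.01)·[0.6201·44.6000 + 0.3799·0.0000] = 27.3813; exercise value = 11.0000 ≤ continuation, so V_u = 27.3813
Node d (S = 98): continuation = e^(−0.01)·[0.6201·0.0000 + 0.3799·0.0000] = 0.0000; exercise value = 0.0000 ≤ continuation, so V_d = 0.0000
Node 0 (S = 140): continuation = e^(−0.01)·[0.6201·27.3813 + 0.3799·0.0000] = 16.8102; exercise value = 0.0000 ≤ continuation, so V_0 = 16.8102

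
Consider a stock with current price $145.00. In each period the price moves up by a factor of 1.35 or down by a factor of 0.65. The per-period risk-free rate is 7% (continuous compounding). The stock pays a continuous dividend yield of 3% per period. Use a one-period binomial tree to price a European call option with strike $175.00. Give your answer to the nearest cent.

$10.80

Per-period risk-free factor R = e^0.07 = 1.0725; dividend-adjusted growth = e^(0.07−0.03) = 1.0408.
Risk-neutral probability p = (1.0408 − 0.65)/(1.35 − 0.65) = 0.3908/0.7000 = 0.5583
Terminal stock prices: S_u = 195.8, S_d = 94.25
Terminal payoffs (S − K): max(20.75, 0) = 20.75, max(-80.75, 0) = 0
Node 0 (S = 145): V_0 = e^(−0.07)·[0.5583·20.7500 + 0.4417·0.0000] = 10.8015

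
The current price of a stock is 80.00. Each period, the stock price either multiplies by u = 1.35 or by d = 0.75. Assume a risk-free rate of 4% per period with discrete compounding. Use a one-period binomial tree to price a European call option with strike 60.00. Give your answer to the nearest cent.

Risk-neutral probability p = (1 + 0.04 − 0.75)/(1.35 − 0.75) = 0.2900/0.6000 = 0.4833
Terminal stock prices: S_u = 108, S_d = 60
Terminal payoffs (S − K): max(48, 0) = 48, max(0, 0) = 0
Node 0 (S = 80): V_0 = 1/1.04·[0.4833·48.0000 + 0.5167·0.0000] = 22.3077

22.31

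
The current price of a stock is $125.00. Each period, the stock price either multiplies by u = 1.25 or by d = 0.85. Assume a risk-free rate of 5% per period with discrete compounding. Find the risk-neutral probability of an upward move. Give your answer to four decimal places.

Risk-neutral probability p = (1 + 0.05 − 0.85)/(1.25 − 0.85) = 0.2000/0.4000 = 0.5000

p = 0.5000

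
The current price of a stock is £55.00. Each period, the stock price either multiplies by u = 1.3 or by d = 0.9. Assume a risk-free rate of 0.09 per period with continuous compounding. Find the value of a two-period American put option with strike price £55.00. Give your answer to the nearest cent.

Risk-neutral probability p = (e^0.09 − 0.9)/(1.3 − 0.9) = 0.1942/0.4000 = 0.4854
Terminal stock prices: S_uu = 92.95, S_ud = 64.35, S_dd = 44.55
Terminal payoffs (K − S): max(-37.95, 0) = 0, max(-9.35, 0) = 0, max(10.45, 0) = 10.45
Node u (S = 71.5): continuation = e^(−0.09)·[0.4854·0.0000 + 0.5146·0.0000] = 0.0000; exercise value = 0.0000 ≤ continuation, so V_u = 0.0000
Node d (S = 49.5): continuation = e^(−0.09)·[0.4854·0.0000 + 0.5146·10.4500] = 4.9144; exercise value = 5.5000 > continuation, so V_d = 5.5000 (exercise)
Node 0 (S = 55): continuation = e^(−0.09)·[0.4854·0.0000 + 0.5146·5.5000] = 2.5865; exercise value = 0.0000 ≤ continuation, so V_0 = 2.5865

£2.59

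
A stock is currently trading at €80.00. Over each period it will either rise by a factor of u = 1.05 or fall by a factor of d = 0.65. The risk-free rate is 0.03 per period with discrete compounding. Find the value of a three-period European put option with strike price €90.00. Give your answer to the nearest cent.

Risk-neutral probability p = (1 + 0.03 − 0.65)/(1.05 − 0.65) = 0.3800/0.4000 = 0.9500
Terminal stock prices: S_uuu = 92.61, S_uud = 57.33, S_udd = 35.49, S_ddd = 21.97
Terminal payoffs (K − S): max(-2.61, 0) = 0, max(32.67, 0) = 32.67, max(54.51, 0) = 54.51, max(68.03, 0) = 68.03
Node uu (S = 88.2): V_uu = 1/1.03·[0.9500·0.0000 + 0.0500·32.6700] = 1.5859
Node ud (S = 54.6): V_ud = 1/1.03·[0.9500·32.6700 + 0.0500·54.5100] = 32.7786
Node dd (S = 33.8): V_dd = 1/1.03·[0.9500·54.5100 + 0.0500·68.0300] = 53.5786
Node u (S = 84): V_u = 1/1.03·[0.9500·1.5859 + 0.0500·32.7786] = 3.0539
Node d (S = 52): V_d = 1/1.03·[0.9500·32.7786 + 0.0500·53.5786] = 32.8336
Node 0 (S = 80): V_0 = 1/1.03·[0.9500·3.0539 + 0.0500·32.8336] = 4.4106

€4.41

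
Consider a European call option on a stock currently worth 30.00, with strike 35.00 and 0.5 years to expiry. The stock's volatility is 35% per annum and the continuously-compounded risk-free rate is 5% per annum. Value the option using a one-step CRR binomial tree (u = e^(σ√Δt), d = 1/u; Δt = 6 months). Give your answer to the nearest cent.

CRR parameters: u = e^(σ√Δt) = e^(0.35·√0.5) = 1.2808, d = 1/u = 0.7808
Per-period rate: rΔt = 0.05·0.5 = 0.025, so R = e^0.025 = 1.0253
Risk-neutral probability p = (e^0.025 − 0.7808)/(1.2808 − 0.7808) = 0.2446/0.5000 = 0.4891
Terminal stock prices: S_u = 38.42, S_d = 23.42
Terminal payoffs (S − K): max(3.424, 0) = 3.424, max(-11.58, 0) = 0
Node 0 (S = 30): V_0 = e^(−0.025)·[0.4891·3.4241 + 0.5109·0.0000] = 1.6333

1.63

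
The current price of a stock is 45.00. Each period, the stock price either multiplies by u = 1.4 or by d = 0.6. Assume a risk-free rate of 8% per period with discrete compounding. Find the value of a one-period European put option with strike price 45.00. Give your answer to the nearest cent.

Risk-neutral probability p = (1 + 0.08 − 0.6)/(1.4 − 0.6) = 0.4800/0.8000 = 0.6000
Terminal stock prices: S_u = 63, S_d = 27
Terminal payoffs (K − S): max(-18, 0) = 0, max(18, 0) = 18
Node 0 (S = 45): V_0 = 1/1.08·[0.6000·0.0000 + 0.4000·18.0000] = 6.6667

6.67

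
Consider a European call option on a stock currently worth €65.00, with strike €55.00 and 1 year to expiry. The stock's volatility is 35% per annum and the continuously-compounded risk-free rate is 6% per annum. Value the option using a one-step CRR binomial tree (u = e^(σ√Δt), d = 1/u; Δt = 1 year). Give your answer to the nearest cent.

€17.53

CRR parameters: u = e^(σ√Δt) = e^(0.35·√1) = 1.4191, d = 1/u = 0.7047
Per-period rate: rΔt = 0.06·1 = 0.06, so R = e^0.06 = 1.0618
Risk-neutral probability p = (e^0.06 − 0.7047)/(1.4191 − 0.7047) = 0.3571/0.7144 = 0.4999
Terminal stock prices: S_u = 92.24, S_d = 45.8
Terminal payoffs (S − K): max(37.24, 0) = 37.24, max(-9.195, 0) = 0
Node 0 (S = 65): V_0 = e^(−0.06)·[0.4999·37.2394 + 0.5001·0.0000] = 17.5333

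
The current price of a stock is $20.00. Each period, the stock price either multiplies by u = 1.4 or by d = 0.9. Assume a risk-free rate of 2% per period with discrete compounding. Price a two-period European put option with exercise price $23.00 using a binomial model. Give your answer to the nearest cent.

Risk-neutral probability p = (1 + 0.02 − 0.9)/(1.4 − 0.9) = 0.1200/0.5000 = 0.2400
Terminal stock prices: S_uu = 39.2, S_ud = 25.2, S_dd = 16.2
Terminal payoffs (K − S): max(-16.2, 0) = 0, max(-2.2, 0) = 0, max(6.8, 0) = 6.8
Node u (S = 28): V_u = 1/1.02·[0.2400·0.0000 + 0.7600·0.0000] = 0.0000
Node d (S = 18): V_d = 1/1.02·[0.2400·0.0000 + 0.7600·6.8000] = 5.0667
Node 0 (S = 20): V_0 = 1/1.02·[0.2400·0.0000 + 0.7600·5.0667] = 3.7752

$3.78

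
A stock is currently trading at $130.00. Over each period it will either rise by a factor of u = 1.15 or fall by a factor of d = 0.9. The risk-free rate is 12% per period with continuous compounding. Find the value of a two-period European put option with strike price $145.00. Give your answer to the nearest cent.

Risk-neutral probability p = (e^0.12 − 0.9)/(1.15 − 0.9) = 0.2275/0.2500 = 0.9100
Terminal stock prices: S_uu = 171.9, S_ud = 134.6, S_dd = 105.3
Terminal payoffs (K − S): max(-26.92, 0) = 0, max(10.45, 0) = 10.45, max(39.7, 0) = 39.7
Node u (S = 149.5): V_u = e^(−0.12)·[0.9100·0.0000 + 0.0900·10.4500] = 0.8343
Node d (S = 117): V_d = e^(−0.12)·[0.9100·10.4500 + 0.0900·39.7000] = 11.6035
Node 0 (S = 130): V_0 = e^(−0.12)·[0.9100·0.8343 + 0.0900·11.6035] = 1.5997

$1.60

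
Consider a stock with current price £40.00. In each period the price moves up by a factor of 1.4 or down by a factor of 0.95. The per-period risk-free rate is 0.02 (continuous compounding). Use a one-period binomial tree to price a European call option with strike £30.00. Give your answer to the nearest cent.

£10.59

Risk-neutral probability p = (e^0.02 − 0.95)/(1.4 − 0.95) = 0.0702/0.4500 = 0.1560
Terminal stock prices: S_u = 56, S_d = 38
Terminal payoffs (S − K): max(26, 0) = 26, max(8, 0) = 8
Node 0 (S = 40): V_0 = e^(−0.02)·[0.1560·26.0000 + 0.8440·8.0000] = 10.5940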